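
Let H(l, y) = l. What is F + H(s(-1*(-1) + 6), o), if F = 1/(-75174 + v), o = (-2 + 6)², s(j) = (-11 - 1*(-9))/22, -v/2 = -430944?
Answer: -786703/8653854 ≈ -0.090908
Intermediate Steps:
v = 861888 (v = -2*(-430944) = 861888)
s(j) = -1/11 (s(j) = (-11 + 9)*(1/22) = -2*1/22 = -1/11)
o = 16 (o = 4² = 16)
F = 1/786714 (F = 1/(-75174 + 861888) = 1/786714 ≈ 1.2711e-6)
F + H(s(-1*(-1) + 6), o) = 1/786714 - 1/11 = -786703/8653854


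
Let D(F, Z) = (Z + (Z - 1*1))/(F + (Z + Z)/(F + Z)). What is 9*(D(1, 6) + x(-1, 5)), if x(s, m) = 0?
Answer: 693/19 ≈ 36.474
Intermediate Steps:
D(F, Z) = (-1 + 2*Z)/(F + 2*Z/(F + Z)) (D(F, Z) = (Z + (Z - 1))/(F + (2*Z)/(F + Z)) = (Z + (-1 + Z))/(F + 2*Z/(F + Z)) = (-1 + 2*Z)/(F + 2*Z/(F + Z)))
9*(D(1, 6) + x(-1, 5)) = 9*((-1*1 - 1*6 + 2*6² + 2*1*6)/(1² + 2*6 + 1*6) + 0) = 9*((-1 - 6 + 2*36 + 12)/(1 + 12 + 6) + 0) = 9*((-1 - 6 + 72 + 12)/19 + 0) = 9*((1/19)*77 + 0) = 9*(77/19 + 0) = 9*(77/19) = 693/19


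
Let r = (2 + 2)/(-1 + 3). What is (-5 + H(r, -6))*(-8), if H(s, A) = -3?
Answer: 64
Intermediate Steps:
r = 2 (r = 4/2 = 4*(1/2) = 2)
(-5 + H(r, -6))*(-8) = (-5 - 3)*(-8) = -8*(-8) = 64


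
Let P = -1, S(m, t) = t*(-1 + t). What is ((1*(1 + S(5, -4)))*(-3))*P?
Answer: 63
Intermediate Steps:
((1*(1 + S(5, -4)))*(-3))*P = ((1*(1 - 4*(-1 - 4)))*(-3))*(-1) = ((1*(1 - 4*(-5)))*(-3))*(-1) = ((1*(1 + 20))*(-3))*(-1) = ((1*21)*(-3))*(-1) = (21*(-3))*(-1) = -63*(-1) = 63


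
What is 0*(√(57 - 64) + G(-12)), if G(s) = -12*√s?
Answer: 0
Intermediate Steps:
0*(√(57 - 64) + G(-12)) = 0*(√(57 - 64) - 24*I*√3) = 0*(√(-7) - 24*I*√3) = 0*(I*√7 - 24*I*√3) = 0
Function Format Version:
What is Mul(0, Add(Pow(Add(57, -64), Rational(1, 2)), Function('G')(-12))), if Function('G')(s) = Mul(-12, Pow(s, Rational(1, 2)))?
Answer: 0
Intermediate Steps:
Mul(0, Add(Pow(Add(57, -64), Rational(1, 2)), Function('G')(-12))) = Mul(0, Add(Pow(Add(57, -64), Rational(1, 2)), Mul(-12, Pow(-12, Rational(1, 2))))) = Mul(0, Add(Pow(-7, Rational(1, 2)), Mul(-12, Mul(2, I, Pow(3, Rational(1, 2)))))) = Mul(0, Add(Mul(I, Pow(7, Rational(1, 2))), Mul(-24, I, Pow(3, Rational(1, 2))))) = 0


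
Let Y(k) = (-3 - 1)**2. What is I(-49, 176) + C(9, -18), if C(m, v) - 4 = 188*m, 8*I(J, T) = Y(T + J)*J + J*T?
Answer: 520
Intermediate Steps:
Y(k) = 16 (Y(k) = (-4)**2 = 16)
I(J, T) = 2*J + J*T/8 (I(J, T) = (16*J + J*T)/8 = 2*J + J*T/8)
C(m, v) = 4 + 188*m
I(-49, 176) + C(9, -18) = (1/8)*(-49)*(16 + 176) + (4 + 188*9) = (1/8)*(-49)*192 + (4 + 1692) = -1176 + 1696 = 520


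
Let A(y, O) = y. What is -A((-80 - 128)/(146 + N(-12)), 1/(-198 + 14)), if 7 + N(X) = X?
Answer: 208/127 ≈ 1.6378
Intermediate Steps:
N(X) = -7 + X
-A((-80 - 128)/(146 + N(-12)), 1/(-198 + 14)) = -(-80 - 128)/(146 + (-7 - 12)) = -(-208)/(146 - 19) = -(-208)/127 = -1*(-208/127) = 208/127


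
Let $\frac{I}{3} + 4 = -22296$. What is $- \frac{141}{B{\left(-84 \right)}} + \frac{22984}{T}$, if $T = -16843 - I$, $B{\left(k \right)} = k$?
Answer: $\frac{428033}{200228} \approx 2.1377$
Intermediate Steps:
$I = -66900$ ($I = -12 + 3 \left(-22296\right) = -12 - 66888 = -66900$)
$T = 50057$ ($T = -16843 - -66900 = -16843 + 66900 = 50057$)
$- \frac{141}{B{\left(-84 \right)}} + \frac{22984}{T} = - \frac{141}{-84} + \frac{22984}{50057} = \left(-141\right) \left(- \frac{1}{84}\right) + 22984 \cdot \frac{1}{50057} = \frac{47}{28} + \frac{22984}{50057} = \frac{428033}{200228}$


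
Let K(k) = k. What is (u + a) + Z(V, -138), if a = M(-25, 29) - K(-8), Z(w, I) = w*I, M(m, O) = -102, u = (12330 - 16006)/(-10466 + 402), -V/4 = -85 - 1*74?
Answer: -221059873/2516 ≈ -87862.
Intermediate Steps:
V = 636 (V = -4*(-85 - 1*74) = -4*(-85 - 74) = -4*(-159) = 636)
u = 919/2516 (u = -3676/(-10064) = -3676*(-1/10064) = 919/2516 ≈ 0.36526)
Z(w, I) = I*w
a = -94 (a = -102 - 1*(-8) = -102 + 8 = -94)
(u + a) + Z(V, -138) = (919/2516 - 94) - 138*636 = -235585/2516 - 87768 = -221059873/2516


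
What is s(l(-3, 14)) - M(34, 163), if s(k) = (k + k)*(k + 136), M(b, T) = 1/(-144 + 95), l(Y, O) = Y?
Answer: -39101/49 ≈ -797.98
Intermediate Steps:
M(b, T) = -1/49 (M(b, T) = 1/(-49) = -1/49)
s(k) = 2*k*(136 + k) (s(k) = (2*k)*(136 + k) = 2*k*(136 + k))
s(l(-3, 14)) - M(34, 163) = 2*(-3)*(136 - 3) - 1*(-1/49) = 2*(-3)*133 + 1/49 = -798 + 1/49 = -39101/49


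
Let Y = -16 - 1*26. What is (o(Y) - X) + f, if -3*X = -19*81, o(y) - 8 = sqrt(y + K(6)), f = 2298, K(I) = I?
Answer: 1793 + 6*I ≈ 1793.0 + 6.0*I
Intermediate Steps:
Y = -42 (Y = -16 - 26 = -42)
o(y) = 8 + sqrt(6 + y) (o(y) = 8 + sqrt(y + 6) = 8 + sqrt(6 + y))
X = 513 (X = -(-19)*81/3 = -1/3*(-1539) = 513)
(o(Y) - X) + f = ((8 + sqrt(6 - 42)) - 1*513) + 2298 = ((8 + sqrt(-36)) - 513) + 2298 = ((8 + 6*I) - 513) + 2298 = (-505 + 6*I) + 2298 = 1793 + 6*I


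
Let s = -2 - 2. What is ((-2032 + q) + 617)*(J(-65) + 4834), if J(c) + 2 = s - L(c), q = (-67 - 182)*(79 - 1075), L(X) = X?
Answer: 1206559977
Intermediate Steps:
s = -4
q = 248004 (q = -249*(-996) = 248004)
J(c) = -6 - c (J(c) = -2 + (-4 - c) = -6 - c)
((-2032 + q) + 617)*(J(-65) + 4834) = ((-2032 + 248004) + 617)*((-6 - 1*(-65)) + 4834) = (245972 + 617)*((-6 + 65) + 4834) = 246589*(59 + 4834) = 246589*4893 = 1206559977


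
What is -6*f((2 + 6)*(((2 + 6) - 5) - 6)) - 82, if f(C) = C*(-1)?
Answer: -226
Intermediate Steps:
f(C) = -C
-6*f((2 + 6)*(((2 + 6) - 5) - 6)) - 82 = -(-6)*(2 + 6)*(((2 + 6) - 5) - 6) - 82 = -(-6)*8*((8 - 5) - 6) - 82 = -(-6)*8*(3 - 6) - 82 = -(-6)*8*(-3) - 82 = -(-6)*(-24) - 82 = -6*24 - 82 = -144 - 82 = -226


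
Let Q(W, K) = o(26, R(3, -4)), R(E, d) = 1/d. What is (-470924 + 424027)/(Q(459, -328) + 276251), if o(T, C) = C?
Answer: -187588/1105003 ≈ -0.16976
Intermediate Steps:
Q(W, K) = -¼ (Q(W, K) = 1/(-4) = -¼)
(-470924 + 424027)/(Q(459, -328) + 276251) = (-470924 + 424027)/(-¼ + 276251) = -46897/1105003/4 = -46897*4/1105003 = -187588/1105003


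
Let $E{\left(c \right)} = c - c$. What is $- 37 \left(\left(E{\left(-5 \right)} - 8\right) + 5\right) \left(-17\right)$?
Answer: $-1887$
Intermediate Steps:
$E{\left(c \right)} = 0$
$- 37 \left(\left(E{\left(-5 \right)} - 8\right) + 5\right) \left(-17\right) = - 37 \left(\left(0 - 8\right) + 5\right) \left(-17\right) = - 37 \left(-8 + 5\right) \left(-17\right) = \left(-37\right) \left(-3\right) \left(-17\right) = 111 \left(-17\right) = -1887$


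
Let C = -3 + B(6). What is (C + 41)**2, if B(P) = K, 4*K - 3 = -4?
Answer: 22801/16 ≈ 1425.1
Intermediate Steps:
K = -1/4 (K = 3/4 + (1/4)*(-4) = 3/4 - 1 = -1/4 ≈ -0.25000)
B(P) = -1/4
C = -13/4 (C = -3 - 1/4 = -13/4 ≈ -3.2500)
(C + 41)**2 = (-13/4 + 41)**2 = (151/4)**2 = 22801/16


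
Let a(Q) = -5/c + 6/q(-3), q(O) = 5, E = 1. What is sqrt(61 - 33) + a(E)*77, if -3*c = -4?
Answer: -3927/20 + 2*sqrt(7) ≈ -191.06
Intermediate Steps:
c = 4/3 (c = -1/3*(-4) = 4/3 ≈ 1.3333)
a(Q) = -51/20 (a(Q) = -5/4/3 + 6/5 = -5*3/4 + 6*(1/5) = -15/4 + 6/5 = -51/20)
sqrt(61 - 33) + a(E)*77 = sqrt(61 - 33) - 51/20*77 = sqrt(28) - 3927/20 = 2*sqrt(7) - 3927/20 = -3927/20 + 2*sqrt(7)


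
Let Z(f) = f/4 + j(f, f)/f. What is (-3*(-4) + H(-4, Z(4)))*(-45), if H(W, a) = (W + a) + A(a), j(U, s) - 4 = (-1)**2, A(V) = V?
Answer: -1125/2 ≈ -562.50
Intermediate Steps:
j(U, s) = 5 (j(U, s) = 4 + (-1)**2 = 4 + 1 = 5)
Z(f) = 5/f + f/4 (Z(f) = f/4 + 5/f = 5/f + f/4)
H(W, a) = W + 2*a (H(W, a) = (W + a) + a = W + 2*a)
(-3*(-4) + H(-4, Z(4)))*(-45) = (-3*(-4) + (-4 + 2*(5/4 + (1/4)*4)))*(-45) = (12 + (-4 + 2*(5*(1/4) + 1)))*(-45) = (12 + (-4 + 2*(5/4 + 1)))*(-45) = (12 + (-4 + 2*(9/4)))*(-45) = (12 + (-4 + 9/2))*(-45) = (12 + 1/2)*(-45) = (25/2)*(-45) = -1125/2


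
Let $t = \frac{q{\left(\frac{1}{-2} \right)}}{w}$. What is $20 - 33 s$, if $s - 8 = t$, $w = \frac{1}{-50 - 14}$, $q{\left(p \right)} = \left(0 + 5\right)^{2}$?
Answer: $52556$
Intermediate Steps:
$q{\left(p \right)} = 25$ ($q{\left(p \right)} = 5^{2} = 25$)
$w = - \frac{1}{64}$ ($w = \frac{1}{-64} = - \frac{1}{64} \approx -0.015625$)
$t = -1600$ ($t = \frac{25}{- \frac{1}{64}} = 25 \left(-64\right) = -1600$)
$s = -1592$ ($s = 8 - 1600 = -1592$)
$20 - 33 s = 20 - -52536 = 20 + 52536 = 52556$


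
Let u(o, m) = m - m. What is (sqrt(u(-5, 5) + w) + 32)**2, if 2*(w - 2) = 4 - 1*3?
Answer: (64 + sqrt(10))**2/4 ≈ 1127.7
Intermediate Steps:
u(o, m) = 0
w = 5/2 (w = 2 + (4 - 1*3)/2 = 2 + (4 - 3)/2 = 2 + (1/2)*1 = 2 + 1/2 = 5/2 ≈ 2.5000)
(sqrt(u(-5, 5) + w) + 32)**2 = (sqrt(0 + 5/2) + 32)**2 = (sqrt(5/2) + 32)**2 = (sqrt(10)/2 + 32)**2 = (32 + sqrt(10)/2)**2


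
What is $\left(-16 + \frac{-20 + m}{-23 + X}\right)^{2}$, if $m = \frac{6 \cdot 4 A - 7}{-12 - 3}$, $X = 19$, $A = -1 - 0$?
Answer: $\frac{477481}{3600} \approx 132.63$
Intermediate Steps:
$A = -1$ ($A = -1 + 0 = -1$)
$m = \frac{31}{15}$ ($m = \frac{6 \cdot 4 \left(-1\right) - 7}{-12 - 3} = \frac{24 \left(-1\right) - 7}{-15} = \left(-24 - 7\right) \left(- \frac{1}{15}\right) = \left(-31\right) \left(- \frac{1}{15}\right) = \frac{31}{15} \approx 2.0667$)
$\left(-16 + \frac{-20 + m}{-23 + X}\right)^{2} = \left(-16 + \frac{-20 + \frac{31}{15}}{-23 + 19}\right)^{2} = \left(-16 - \frac{269}{15 \left(-4\right)}\right)^{2} = \left(-16 - - \frac{269}{60}\right)^{2} = \left(-16 + \frac{269}{60}\right)^{2} = \left(- \frac{691}{60}\right)^{2} = \frac{477481}{3600}$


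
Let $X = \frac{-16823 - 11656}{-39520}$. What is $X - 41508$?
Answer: $- \frac{1640367681}{39520} \approx -41507.0$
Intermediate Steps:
$X = \frac{28479}{39520}$ ($X = \left(-16823 - 11656\right) \left(- \frac{1}{39520}\right) = \left(-28479\right) \left(- \frac{1}{39520}\right) = \frac{28479}{39520} \approx 0.72062$)
$X - 41508 = \frac{28479}{39520} - 41508 = - \frac{1640367681}{39520}$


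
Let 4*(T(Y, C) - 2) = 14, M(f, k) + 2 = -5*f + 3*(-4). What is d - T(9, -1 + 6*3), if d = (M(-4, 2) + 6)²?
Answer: 277/2 ≈ 138.50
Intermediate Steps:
M(f, k) = -14 - 5*f (M(f, k) = -2 + (-5*f + 3*(-4)) = -2 + (-5*f - 12) = -2 + (-12 - 5*f) = -14 - 5*f)
T(Y, C) = 11/2 (T(Y, C) = 2 + (¼)*14 = 2 + 7/2 = 11/2)
d = 144 (d = ((-14 - 5*(-4)) + 6)² = ((-14 + 20) + 6)² = (6 + 6)² = 12² = 144)
d - T(9, -1 + 6*3) = 144 - 1*11/2 = 144 - 11/2 = 277/2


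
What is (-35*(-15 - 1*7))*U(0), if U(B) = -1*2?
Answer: -1540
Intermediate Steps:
U(B) = -2
(-35*(-15 - 1*7))*U(0) = -35*(-15 - 1*7)*(-2) = -35*(-15 - 7)*(-2) = -35*(-22)*(-2) = 770*(-2) = -1540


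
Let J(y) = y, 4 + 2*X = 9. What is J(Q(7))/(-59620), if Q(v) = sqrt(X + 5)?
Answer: -sqrt(30)/119240 ≈ -4.5934e-5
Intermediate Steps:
X = 5/2 (X = -2 + (1/2)*9 = -2 + 9/2 = 5/2 ≈ 2.5000)
Q(v) = sqrt(30)/2 (Q(v) = sqrt(5/2 + 5) = sqrt(15/2) = sqrt(30)/2)
J(Q(7))/(-59620) = (sqrt(30)/2)/(-59620) = (sqrt(30)/2)*(-1/59620) = -sqrt(30)/119240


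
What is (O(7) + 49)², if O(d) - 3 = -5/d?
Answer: 128881/49 ≈ 2630.2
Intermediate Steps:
O(d) = 3 - 5/d
(O(7) + 49)² = ((3 - 5/7) + 49)² = (16/7 + 49)² = (359/7)² = 128881/49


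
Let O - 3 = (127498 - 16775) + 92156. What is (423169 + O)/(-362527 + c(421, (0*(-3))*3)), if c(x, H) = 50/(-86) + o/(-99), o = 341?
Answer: -242281737/140299507 ≈ -1.7269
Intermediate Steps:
c(x, H) = -1558/387 (c(x, H) = 50/(-86) + 341/(-99) = 50*(-1/86) + 341*(-1/99) = -25/43 - 31/9 = -1558/387)
O = 202882 (O = 3 + ((127498 - 16775) + 92156) = 3 + (110723 + 92156) = 3 + 202879 = 202882)
(423169 + O)/(-362527 + c(421, (0*(-3))*3)) = (423169 + 202882)/(-362527 - 1558/387) = 626051/(-140299507/387) = 626051*(-387/140299507) = -242281737/140299507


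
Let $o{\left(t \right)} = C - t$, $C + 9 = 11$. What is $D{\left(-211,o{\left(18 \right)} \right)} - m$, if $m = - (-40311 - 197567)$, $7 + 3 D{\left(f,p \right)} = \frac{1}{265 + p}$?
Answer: $- \frac{177696608}{747} \approx -2.3788 \cdot 10^{5}$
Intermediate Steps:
$C = 2$ ($C = -9 + 11 = 2$)
$o{\left(t \right)} = 2 - t$
$D{\left(f,p \right)} = - \frac{7}{3} + \frac{1}{3 \left(265 + p\right)}$
$m = 237878$ ($m = - (-40311 - 197567) = \left(-1\right) \left(-237878\right) = 237878$)
$D{\left(-211,o{\left(18 \right)} \right)} - m = \frac{-1854 - 7 \left(2 - 18\right)}{3 \left(265 + \left(2 - 18\right)\right)} - 237878 = \frac{-1854 - -112}{3 \left(265 - 16\right)} - 237878 = \frac{-1854 + 112}{3 \cdot 249} - 237878 = \frac{1}{3} \cdot \frac{1}{249} \left(-1742\right) - 237878 = - \frac{1742}{747} - 237878 = - \frac{177696608}{747}$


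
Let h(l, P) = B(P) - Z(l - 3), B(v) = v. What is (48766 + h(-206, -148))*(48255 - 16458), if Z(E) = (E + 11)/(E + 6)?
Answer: 313812733032/203 ≈ 1.5459e+9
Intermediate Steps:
Z(E) = (11 + E)/(6 + E)
h(l, P) = P - (8 + l)/(3 + l) (h(l, P) = P - (11 + (l - 3))/(6 + (l - 3)) = P - (11 + (-3 + l))/(6 + (-3 + l)) = P - (8 + l)/(3 + l))
(48766 + h(-206, -148))*(48255 - 16458) = (48766 + (-8 - 1*(-206) - 148*(3 - 206))/(3 - 206))*(48255 - 16458) = (48766 + (-8 + 206 - 148*(-203))/(-203))*31797 = (48766 - (-8 + 206 + 30044)/203)*31797 = (48766 - 1/203*30242)*31797 = (48766 - 30242/203)*31797 = (9869256/203)*31797 = 313812733032/203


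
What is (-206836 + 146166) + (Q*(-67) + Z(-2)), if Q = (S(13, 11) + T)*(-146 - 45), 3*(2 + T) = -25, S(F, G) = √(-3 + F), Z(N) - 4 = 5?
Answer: -578690/3 + 12797*√10 ≈ -1.5243e+5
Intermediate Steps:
Z(N) = 9 (Z(N) = 4 + 5 = 9)
T = -31/3 (T = -2 + (⅓)*(-25) = -2 - 25/3 = -31/3 ≈ -10.333)
Q = 5921/3 - 191*√10 (Q = (√(-3 + 13) - 31/3)*(-146 - 45) = (√10 - 31/3)*(-191) = (-31/3 + √10)*(-191) = 5921/3 - 191*√10 ≈ 1369.7)
(-206836 + 146166) + (Q*(-67) + Z(-2)) = (-206836 + 146166) + ((5921/3 - 191*√10)*(-67) + 9) = -60670 + ((-396707/3 + 12797*√10) + 9) = -60670 + (-396680/3 + 12797*√10) = -578690/3 + 12797*√10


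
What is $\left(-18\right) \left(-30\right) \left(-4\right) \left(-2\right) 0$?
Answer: $0$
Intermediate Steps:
$\left(-18\right) \left(-30\right) \left(-4\right) \left(-2\right) 0 = 540 \cdot 8 \cdot 0 = 540 \cdot 0 = 0$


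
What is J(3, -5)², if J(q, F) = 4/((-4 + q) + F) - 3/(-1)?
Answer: 49/9 ≈ 5.4444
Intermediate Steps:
J(q, F) = 3 + 4/(-4 + F + q) (J(q, F) = 4/(-4 + F + q) - 3*(-1) = 4/(-4 + F + q) + 3 = 3 + 4/(-4 + F + q))
J(3, -5)² = ((-8 + 3*(-5) + 3*3)/(-4 - 5 + 3))² = ((-8 - 15 + 9)/(-6))² = (-⅙*(-14))² = (7/3)² = 49/9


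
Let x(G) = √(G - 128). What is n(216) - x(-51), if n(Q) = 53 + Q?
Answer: 269 - I*√179 ≈ 269.0 - 13.379*I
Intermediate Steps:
x(G) = √(-128 + G)
n(216) - x(-51) = (53 + 216) - √(-128 - 51) = 269 - √(-179) = 269 - I*√179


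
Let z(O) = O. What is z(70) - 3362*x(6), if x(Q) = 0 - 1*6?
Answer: 20242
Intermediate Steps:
x(Q) = -6 (x(Q) = 0 - 6 = -6)
z(70) - 3362*x(6) = 70 - 3362*(-6) = 70 - 1*(-20172) = 70 + 20172 = 20242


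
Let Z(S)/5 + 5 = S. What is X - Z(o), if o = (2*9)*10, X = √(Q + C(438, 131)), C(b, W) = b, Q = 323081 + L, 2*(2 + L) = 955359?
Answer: -875 + √3204786/2 ≈ 20.096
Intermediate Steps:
L = 955355/2 (L = -2 + (½)*955359 = -2 + 955359/2 = 955355/2 ≈ 4.7768e+5)
Q = 1601517/2 (Q = 323081 + 955355/2 = 1601517/2 ≈ 8.0076e+5)
X = √3204786/2 (X = √(1601517/2 + 438) = √(1602393/2) = √3204786/2 ≈ 895.10)
o = 180 (o = 18*10 = 180)
Z(S) = -25 + 5*S
X - Z(o) = √3204786/2 - (-25 + 5*180) = √3204786/2 - (-25 + 900) = √3204786/2 - 1*875 = √3204786/2 - 875 = -875 + √3204786/2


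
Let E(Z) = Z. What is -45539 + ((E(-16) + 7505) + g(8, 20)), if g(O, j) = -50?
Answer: -38100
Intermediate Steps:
-45539 + ((E(-16) + 7505) + g(8, 20)) = -45539 + ((-16 + 7505) - 50) = -45539 + (7489 - 50) = -45539 + 7439 = -38100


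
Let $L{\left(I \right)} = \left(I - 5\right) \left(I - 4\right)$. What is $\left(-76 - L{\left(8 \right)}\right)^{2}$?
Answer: $7744$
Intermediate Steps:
$L{\left(I \right)} = \left(-5 + I\right) \left(-4 + I\right)$
$\left(-76 - L{\left(8 \right)}\right)^{2} = \left(-76 - \left(20 + 8^{2} - 72\right)\right)^{2} = \left(-76 - \left(20 + 64 - 72\right)\right)^{2} = \left(-76 - 12\right)^{2} = \left(-88\right)^{2} = 7744$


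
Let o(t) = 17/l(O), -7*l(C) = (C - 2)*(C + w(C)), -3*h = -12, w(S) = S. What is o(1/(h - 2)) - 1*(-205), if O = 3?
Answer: 1111/6 ≈ 185.17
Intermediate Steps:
h = 4 (h = -⅓*(-12) = 4)
l(C) = -2*C*(-2 + C)/7 (l(C) = -(C - 2)*(C + C)/7 = -(-2 + C)*2*C/7 = -2*C*(-2 + C)/7)
o(t) = -119/6 (o(t) = 17/(((2/7)*3*(2 - 1*3))) = 17/(((2/7)*3*(2 - 3))) = 17/(((2/7)*3*(-1))) = 17/(-6/7) = 17*(-7/6) = -119/6)
o(1/(h - 2)) - 1*(-205) = -119/6 - 1*(-205) = -119/6 + 205 = 1111/6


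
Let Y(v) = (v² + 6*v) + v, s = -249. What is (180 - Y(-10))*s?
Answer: -37350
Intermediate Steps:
Y(v) = v² + 7*v
(180 - Y(-10))*s = (180 - (-10)*(7 - 10))*(-249) = (180 - (-10)*(-3))*(-249) = (180 - 1*30)*(-249) = (180 - 30)*(-249) = 150*(-249) = -37350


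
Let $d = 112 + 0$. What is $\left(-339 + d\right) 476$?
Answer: $-108052$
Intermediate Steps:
$d = 112$
$\left(-339 + d\right) 476 = \left(-339 + 112\right) 476 = \left(-227\right) 476 = -108052$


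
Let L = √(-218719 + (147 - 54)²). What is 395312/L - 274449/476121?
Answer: -91483/158707 - 197656*I*√210070/105035 ≈ -0.57643 - 862.5*I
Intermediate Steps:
L = I*√210070 (L = √(-218719 + 93²) = √(-218719 + 8649) = √(-210070) = I*√210070 ≈ 458.33*I)
395312/L - 274449/476121 = 395312/((I*√210070)) - 274449/476121 = 395312*(-I*√210070/210070) - 274449*1/476121 = -197656*I*√210070/105035 - 91483/158707 = -91483/158707 - 197656*I*√210070/105035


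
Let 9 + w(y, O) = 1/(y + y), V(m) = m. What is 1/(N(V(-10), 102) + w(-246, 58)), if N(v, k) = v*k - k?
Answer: -492/556453 ≈ -0.00088417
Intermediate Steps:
N(v, k) = -k + k*v (N(v, k) = k*v - k = -k + k*v)
w(y, O) = -9 + 1/(2*y) (w(y, O) = -9 + 1/(y + y) = -9 + 1/(2*y))
1/(N(V(-10), 102) + w(-246, 58)) = 1/(102*(-1 - 10) + (-9 + (1/2)/(-246))) = 1/(102*(-11) + (-9 + (1/2)*(-1/246))) = 1/(-1122 + (-9 - 1/492)) = 1/(-1122 - 4429/492) = 1/(-556453/492) = -492/556453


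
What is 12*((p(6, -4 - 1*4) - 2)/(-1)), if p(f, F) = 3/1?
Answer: -12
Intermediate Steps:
p(f, F) = 3 (p(f, F) = 3*1 = 3)
12*((p(6, -4 - 1*4) - 2)/(-1)) = 12*((3 - 2)/(-1)) = 12*(1*(-1)) = 12*(-1) = -12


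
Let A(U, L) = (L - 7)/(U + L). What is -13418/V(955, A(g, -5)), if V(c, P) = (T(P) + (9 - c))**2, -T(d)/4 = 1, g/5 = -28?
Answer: -6709/451250 ≈ -0.014868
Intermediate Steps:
g = -140 (g = 5*(-28) = -140)
T(d) = -4 (T(d) = -4*1 = -4)
A(U, L) = (-7 + L)/(L + U)
V(c, P) = (5 - c)**2 (V(c, P) = (-4 + (9 - c))**2 = (5 - c)**2)
-13418/V(955, A(g, -5)) = -13418/(-5 + 955)**2 = -13418/(950**2) = -13418/902500 = -13418*1/902500 = -6709/451250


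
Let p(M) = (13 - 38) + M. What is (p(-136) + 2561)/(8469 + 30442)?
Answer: 2400/38911 ≈ 0.061679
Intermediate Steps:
p(M) = -25 + M
(p(-136) + 2561)/(8469 + 30442) = ((-25 - 136) + 2561)/(8469 + 30442) = (-161 + 2561)/38911 = 2400*(1/38911) = 2400/38911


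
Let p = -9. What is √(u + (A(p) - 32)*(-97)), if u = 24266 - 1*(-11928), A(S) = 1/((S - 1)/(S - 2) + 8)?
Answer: 3*√855586/14 ≈ 198.21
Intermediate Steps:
A(S) = 1/(8 + (-1 + S)/(-2 + S)) (A(S) = 1/((-1 + S)/(-2 + S) + 8) = 1/(8 + (-1 + S)/(-2 + S)))
u = 36194 (u = 24266 + 11928 = 36194)
√(u + (A(p) - 32)*(-97)) = √(36194 + ((-2 - 9)/(-17 + 9*(-9)) - 32)*(-97)) = √(36194 + (-11/(-17 - 81) - 32)*(-97)) = √(36194 + (-11/(-98) - 32)*(-97)) = √(36194 + (-1/98*(-11) - 32)*(-97)) = √(36194 + (11/98 - 32)*(-97)) = √(36194 - 3125/98*(-97)) = √(36194 + 303125/98) = √(3850137/98) = 3*√855586/14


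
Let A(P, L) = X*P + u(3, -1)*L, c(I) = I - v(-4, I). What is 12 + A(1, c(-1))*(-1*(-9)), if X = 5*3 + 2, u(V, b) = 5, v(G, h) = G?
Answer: 300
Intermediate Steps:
X = 17 (X = 15 + 2 = 17)
c(I) = 4 + I (c(I) = I - 1*(-4) = I + 4 = 4 + I)
A(P, L) = 5*L + 17*P (A(P, L) = 17*P + 5*L = 5*L + 17*P)
12 + A(1, c(-1))*(-1*(-9)) = 12 + (5*(4 - 1) + 17*1)*(-1*(-9)) = 12 + (5*3 + 17)*9 = 12 + (15 + 17)*9 = 12 + 32*9 = 12 + 288 = 300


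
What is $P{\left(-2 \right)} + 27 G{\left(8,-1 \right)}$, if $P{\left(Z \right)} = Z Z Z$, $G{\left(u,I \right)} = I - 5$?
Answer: $-170$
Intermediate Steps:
$G{\left(u,I \right)} = -5 + I$
$P{\left(Z \right)} = Z^{3}$ ($P{\left(Z \right)} = Z^{2} Z = Z^{3}$)
$P{\left(-2 \right)} + 27 G{\left(8,-1 \right)} = \left(-2\right)^{3} + 27 \left(-5 - 1\right) = -8 + 27 \left(-6\right) = -8 - 162 = -170$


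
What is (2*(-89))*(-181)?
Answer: 32218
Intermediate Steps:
(2*(-89))*(-181) = -178*(-181) = 32218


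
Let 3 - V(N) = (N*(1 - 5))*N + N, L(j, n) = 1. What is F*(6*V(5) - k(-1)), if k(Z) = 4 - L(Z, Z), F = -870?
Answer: -508950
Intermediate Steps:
k(Z) = 3 (k(Z) = 4 - 1*1 = 4 - 1 = 3)
V(N) = 3 - N + 4*N² (V(N) = 3 - ((N*(1 - 5))*N + N) = 3 - ((N*(-4))*N + N) = 3 - ((-4*N)*N + N) = 3 - (-4*N² + N) = 3 - (N - 4*N²) = 3 + (-N + 4*N²) = 3 - N + 4*N²)
F*(6*V(5) - k(-1)) = -870*(6*(3 - 1*5 + 4*5²) - 1*3) = -870*(6*(3 - 5 + 4*25) - 3) = -870*(6*(3 - 5 + 100) - 3) = -870*(6*98 - 3) = -870*(588 - 3) = -870*585 = -508950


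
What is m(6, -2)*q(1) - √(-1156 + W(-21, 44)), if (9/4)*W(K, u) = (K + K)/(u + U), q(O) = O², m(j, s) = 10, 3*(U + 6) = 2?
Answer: 10 - I*√972602/29 ≈ 10.0 - 34.007*I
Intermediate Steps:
U = -16/3 (U = -6 + (⅓)*2 = -6 + ⅔ = -16/3 ≈ -5.3333)
W(K, u) = 8*K/(9*(-16/3 + u)) (W(K, u) = 4*((K + K)/(u - 16/3))/9 = 4*((2*K)/(-16/3 + u))/9 = 4*(2*K/(-16/3 + u))/9 = 8*K/(9*(-16/3 + u)))
m(6, -2)*q(1) - √(-1156 + W(-21, 44)) = 10*1² - √(-1156 + (8/3)*(-21)/(-16 + 3*44)) = 10*1 - √(-1156 + (8/3)*(-21)/(-16 + 132)) = 10 - √(-1156 + (8/3)*(-21)/116) = 10 - √(-1156 + (8/3)*(-21)*(1/116)) = 10 - √(-1156 - 14/29) = 10 - √(-33538/29) = 10 - I*√972602/29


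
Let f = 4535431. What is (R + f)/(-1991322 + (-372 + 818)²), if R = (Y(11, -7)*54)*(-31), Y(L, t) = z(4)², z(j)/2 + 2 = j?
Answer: -409877/162946 ≈ -2.5154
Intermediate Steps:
z(j) = -4 + 2*j
Y(L, t) = 16 (Y(L, t) = (-4 + 2*4)² = (-4 + 8)² = 4² = 16)
R = -26784 (R = (16*54)*(-31) = 864*(-31) = -26784)
(R + f)/(-1991322 + (-372 + 818)²) = (-26784 + 4535431)/(-1991322 + (-372 + 818)²) = 4508647/(-1991322 + 446²) = 4508647/(-1991322 + 198916) = 4508647/(-1792406) = 4508647*(-1/1792406) = -409877/162946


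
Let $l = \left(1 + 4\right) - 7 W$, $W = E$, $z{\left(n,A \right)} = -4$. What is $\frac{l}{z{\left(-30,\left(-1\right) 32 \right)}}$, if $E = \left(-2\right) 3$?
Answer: $- \frac{47}{4} \approx -11.75$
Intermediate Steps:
$E = -6$
$W = -6$
$l = 47$ ($l = \left(1 + 4\right) - -42 = 5 + 42 = 47$)
$\frac{l}{z{\left(-30,\left(-1\right) 32 \right)}} = \frac{47}{-4} = 47 \left(- \frac{1}{4}\right) = - \frac{47}{4}$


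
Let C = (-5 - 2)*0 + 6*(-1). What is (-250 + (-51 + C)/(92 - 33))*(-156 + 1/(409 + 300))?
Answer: 1637698621/41831 ≈ 39150.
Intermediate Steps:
C = -6 (C = -7*0 - 6 = 0 - 6 = -6)
(-250 + (-51 + C)/(92 - 33))*(-156 + 1/(409 + 300)) = (-250 + (-51 - 6)/(92 - 33))*(-156 + 1/(409 + 300)) = (-250 - 57/59)*(-156 + 1/709) = (-250 - 57*1/59)*(-156 + 1/709) = (-250 - 57/59)*(-110603/709) = -14807/59*(-110603/709) = 1637698621/41831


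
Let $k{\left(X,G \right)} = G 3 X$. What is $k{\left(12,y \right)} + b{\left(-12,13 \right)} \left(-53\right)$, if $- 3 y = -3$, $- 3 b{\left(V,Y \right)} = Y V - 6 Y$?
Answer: $-4098$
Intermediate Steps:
$b{\left(V,Y \right)} = 2 Y - \frac{V Y}{3}$ ($b{\left(V,Y \right)} = - \frac{Y V - 6 Y}{3} = - \frac{V Y - 6 Y}{3} = - \frac{- 6 Y + V Y}{3} = 2 Y - \frac{V Y}{3}$)
$y = 1$ ($y = \left(- \frac{1}{3}\right) \left(-3\right) = 1$)
$k{\left(X,G \right)} = 3 G X$
$k{\left(12,y \right)} + b{\left(-12,13 \right)} \left(-53\right) = 3 \cdot 1 \cdot 12 + \frac{1}{3} \cdot 13 \left(6 - -12\right) \left(-53\right) = 36 + \frac{1}{3} \cdot 13 \left(6 + 12\right) \left(-53\right) = 36 + \frac{1}{3} \cdot 13 \cdot 18 \left(-53\right) = 36 + 78 \left(-53\right) = 36 - 4134 = -4098$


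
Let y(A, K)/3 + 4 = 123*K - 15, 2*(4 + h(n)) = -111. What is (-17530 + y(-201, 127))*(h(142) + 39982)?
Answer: 1168771110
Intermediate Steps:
h(n) = -119/2 (h(n) = -4 + (1/2)*(-111) = -4 - 111/2 = -119/2)
y(A, K) = -57 + 369*K (y(A, K) = -12 + 3*(123*K - 15) = -12 + 3*(-15 + 123*K) = -12 + (-45 + 369*K) = -57 + 369*K)
(-17530 + y(-201, 127))*(h(142) + 39982) = (-17530 + (-57 + 369*127))*(-119/2 + 39982) = (-17530 + (-57 + 46863))*(79845/2) = (-17530 + 46806)*(79845/2) = 29276*(79845/2) = 1168771110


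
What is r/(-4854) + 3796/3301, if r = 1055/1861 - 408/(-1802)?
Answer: 1817132059925/1580401885182 ≈ 1.1498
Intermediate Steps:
r = 78247/98633 (r = 1055*(1/1861) - 408*(-1/1802) = 1055/1861 + 12/53 = 78247/98633 ≈ 0.79331)
r/(-4854) + 3796/3301 = (78247/98633)/(-4854) + 3796/3301 = (78247/98633)*(-1/4854) + 3796*(1/3301) = -78247/478764582 + 3796/3301 = 1817132059925/1580401885182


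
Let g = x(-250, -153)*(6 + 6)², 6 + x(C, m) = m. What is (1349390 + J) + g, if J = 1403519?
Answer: 2730013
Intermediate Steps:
x(C, m) = -6 + m
g = -22896 (g = (-6 - 153)*(6 + 6)² = -159*12² = -159*144 = -22896)
(1349390 + J) + g = (1349390 + 1403519) - 22896 = 2752909 - 22896 = 2730013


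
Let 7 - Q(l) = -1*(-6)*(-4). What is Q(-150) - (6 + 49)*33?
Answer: -1784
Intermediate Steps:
Q(l) = 31 (Q(l) = 7 - (-1*(-6))*(-4) = 7 - 6*(-4) = 7 - 1*(-24) = 7 + 24 = 31)
Q(-150) - (6 + 49)*33 = 31 - (6 + 49)*33 = 31 - 55*33 = 31 - 1*1815 = 31 - 1815 = -1784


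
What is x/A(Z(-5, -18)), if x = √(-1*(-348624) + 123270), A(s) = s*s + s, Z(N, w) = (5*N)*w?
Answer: √471894/202950 ≈ 0.0033848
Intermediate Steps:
Z(N, w) = 5*N*w
A(s) = s + s² (A(s) = s² + s = s + s²)
x = √471894 (x = √(348624 + 123270) = √471894 ≈ 686.95)
x/A(Z(-5, -18)) = √471894/(((5*(-5)*(-18))*(1 + 5*(-5)*(-18)))) = √471894/((450*(1 + 450))) = √471894/((450*451)) = √471894/202950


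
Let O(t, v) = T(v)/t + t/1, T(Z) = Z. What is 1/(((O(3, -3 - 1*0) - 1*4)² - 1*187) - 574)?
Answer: -1/757 ≈ -0.0013210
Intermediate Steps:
O(t, v) = t + v/t (O(t, v) = v/t + t/1 = v/t + t*1 = v/t + t = t + v/t)
1/(((O(3, -3 - 1*0) - 1*4)² - 1*187) - 574) = 1/((((3 + (-3 - 1*0)/3) - 1*4)² - 1*187) - 574) = 1/((((3 + (-3 + 0)*(⅓)) - 4)² - 187) - 574) = 1/((((3 - 3*⅓) - 4)² - 187) - 574) = 1/((((3 - 1) - 4)² - 187) - 574) = 1/(((2 - 4)² - 187) - 574) = 1/(((-2)² - 187) - 574) = 1/((4 - 187) - 574) = 1/(-183 - 574) = 1/(-757) = -1/757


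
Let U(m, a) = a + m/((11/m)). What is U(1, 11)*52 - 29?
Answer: 6025/11 ≈ 547.73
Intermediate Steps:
U(m, a) = a + m²/11 (U(m, a) = a + m*(m/11) = a + m²/11)
U(1, 11)*52 - 29 = (11 + (1/11)*1²)*52 - 29 = (11 + (1/11)*1)*52 - 29 = (11 + 1/11)*52 - 29 = (122/11)*52 - 29 = 6344/11 - 29 = 6025/11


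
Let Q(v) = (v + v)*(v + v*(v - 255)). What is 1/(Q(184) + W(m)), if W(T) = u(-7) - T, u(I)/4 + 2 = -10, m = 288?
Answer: -1/4740176 ≈ -2.1096e-7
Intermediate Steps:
u(I) = -48 (u(I) = -8 + 4*(-10) = -8 - 40 = -48)
Q(v) = 2*v*(v + v*(-255 + v)) (Q(v) = (2*v)*(v + v*(-255 + v)) = 2*v*(v + v*(-255 + v)))
W(T) = -48 - T
1/(Q(184) + W(m)) = 1/(2*184**2*(-254 + 184) + (-48 - 1*288)) = 1/(2*33856*(-70) + (-48 - 288)) = 1/(-4739840 - 336) = 1/(-4740176) = -1/4740176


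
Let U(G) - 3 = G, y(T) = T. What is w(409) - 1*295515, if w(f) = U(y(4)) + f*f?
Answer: -128227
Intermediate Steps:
U(G) = 3 + G
w(f) = 7 + f**2 (w(f) = (3 + 4) + f*f = 7 + f**2)
w(409) - 1*295515 = (7 + 409**2) - 1*295515 = (7 + 167281) - 295515 = 167288 - 295515 = -128227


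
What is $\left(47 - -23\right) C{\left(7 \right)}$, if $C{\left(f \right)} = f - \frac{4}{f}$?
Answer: $450$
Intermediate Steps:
$\left(47 - -23\right) C{\left(7 \right)} = \left(47 - -23\right) \left(7 - \frac{4}{7}\right) = \left(47 + 23\right) \left(7 - \frac{4}{7}\right) = 70 \left(7 - \frac{4}{7}\right) = 70 \cdot \frac{45}{7} = 450$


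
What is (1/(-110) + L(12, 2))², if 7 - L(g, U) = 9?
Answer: 48841/12100 ≈ 4.0364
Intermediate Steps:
L(g, U) = -2 (L(g, U) = 7 - 1*9 = 7 - 9 = -2)
(1/(-110) + L(12, 2))² = (1/(-110) - 2)² = (-1/110 - 2)² = (-221/110)² = 48841/12100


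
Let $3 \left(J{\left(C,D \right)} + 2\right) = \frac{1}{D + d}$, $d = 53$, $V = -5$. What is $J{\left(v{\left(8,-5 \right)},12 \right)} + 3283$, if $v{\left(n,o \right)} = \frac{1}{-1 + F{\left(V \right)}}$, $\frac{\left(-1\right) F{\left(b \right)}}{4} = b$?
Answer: $\frac{639796}{195} \approx 3281.0$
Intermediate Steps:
$F{\left(b \right)} = - 4 b$
$v{\left(n,o \right)} = \frac{1}{19}$ ($v{\left(n,o \right)} = \frac{1}{-1 - -20} = \frac{1}{-1 + 20} = \frac{1}{19}$)
$J{\left(C,D \right)} = -2 + \frac{1}{3 \left(53 + D\right)}$ ($J{\left(C,D \right)} = -2 + \frac{1}{3 \left(D + 53\right)} = -2 + \frac{1}{3 \left(53 + D\right)}$)
$J{\left(v{\left(8,-5 \right)},12 \right)} + 3283 = \frac{-317 - 72}{3 \left(53 + 12\right)} + 3283 = \frac{-317 - 72}{3 \cdot 65} + 3283 = \frac{1}{3} \cdot \frac{1}{65} \left(-389\right) + 3283 = - \frac{389}{195} + 3283 = \frac{639796}{195}$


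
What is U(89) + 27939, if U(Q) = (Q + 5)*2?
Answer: 28127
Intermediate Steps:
U(Q) = 10 + 2*Q (U(Q) = (5 + Q)*2 = 10 + 2*Q)
U(89) + 27939 = (10 + 2*89) + 27939 = (10 + 178) + 27939 = 188 + 27939 = 28127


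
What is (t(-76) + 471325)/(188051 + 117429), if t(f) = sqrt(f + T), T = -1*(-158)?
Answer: 94265/61096 + sqrt(82)/305480 ≈ 1.5429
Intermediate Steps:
T = 158
t(f) = sqrt(158 + f) (t(f) = sqrt(f + 158) = sqrt(158 + f))
(t(-76) + 471325)/(188051 + 117429) = (sqrt(158 - 76) + 471325)/(188051 + 117429) = (sqrt(82) + 471325)/305480 = (471325 + sqrt(82))*(1/305480) = 94265/61096 + sqrt(82)/305480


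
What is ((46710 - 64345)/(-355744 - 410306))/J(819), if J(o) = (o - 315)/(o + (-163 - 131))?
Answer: 17635/735408 ≈ 0.023980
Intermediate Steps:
J(o) = (-315 + o)/(-294 + o) (J(o) = (-315 + o)/(o - 294) = (-315 + o)/(-294 + o))
((46710 - 64345)/(-355744 - 410306))/J(819) = ((46710 - 64345)/(-355744 - 410306))/(((-315 + 819)/(-294 + 819))) = (-17635/(-766050))/((504/525)) = (-17635*(-1/766050))/(((1/525)*504)) = 3527/(153210*(24/25)) = (3527/153210)*(25/24) = 17635/735408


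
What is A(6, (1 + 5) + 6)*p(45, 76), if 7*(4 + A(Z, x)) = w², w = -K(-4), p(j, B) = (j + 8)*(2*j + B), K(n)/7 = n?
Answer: 950184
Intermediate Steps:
K(n) = 7*n
p(j, B) = (8 + j)*(B + 2*j)
w = 28 (w = -7*(-4) = -1*(-28) = 28)
A(Z, x) = 108 (A(Z, x) = -4 + (⅐)*28² = -4 + (⅐)*784 = -4 + 112 = 108)
A(6, (1 + 5) + 6)*p(45, 76) = 108*(2*45² + 8*76 + 16*45 + 76*45) = 108*(2*2025 + 608 + 720 + 3420) = 108*(4050 + 608 + 720 + 3420) = 108*8798 = 950184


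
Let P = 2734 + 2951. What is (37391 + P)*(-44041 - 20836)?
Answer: -2794641652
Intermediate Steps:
P = 5685
(37391 + P)*(-44041 - 20836) = (37391 + 5685)*(-44041 - 20836) = 43076*(-64877) = -2794641652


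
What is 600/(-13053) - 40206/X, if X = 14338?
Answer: -88901953/31192319 ≈ -2.8501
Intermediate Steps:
600/(-13053) - 40206/X = 600/(-13053) - 40206/14338 = 600*(-1/13053) - 40206*1/14338 = -200/4351 - 20103/7169 = -88901953/31192319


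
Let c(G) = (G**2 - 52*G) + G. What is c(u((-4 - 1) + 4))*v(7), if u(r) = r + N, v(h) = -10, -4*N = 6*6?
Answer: -6100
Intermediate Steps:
N = -9 (N = -3*6/2 = -1/4*36 = -9)
u(r) = -9 + r (u(r) = r - 9 = -9 + r)
c(G) = G**2 - 51*G
c(u((-4 - 1) + 4))*v(7) = ((-9 + ((-4 - 1) + 4))*(-51 + (-9 + ((-4 - 1) + 4))))*(-10) = ((-9 + (-5 + 4))*(-51 + (-9 + (-5 + 4))))*(-10) = ((-9 - 1)*(-51 + (-9 - 1)))*(-10) = -10*(-51 - 10)*(-10) = -10*(-61)*(-10) = 610*(-10) = -6100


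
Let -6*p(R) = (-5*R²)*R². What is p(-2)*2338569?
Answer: 31180920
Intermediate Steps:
p(R) = 5*R⁴/6 (p(R) = -(-5*R²)*R²/6 = -(-5)*R⁴/6 = 5*R⁴/6)
p(-2)*2338569 = ((⅚)*(-2)⁴)*2338569 = ((⅚)*16)*2338569 = (40/3)*2338569 = 31180920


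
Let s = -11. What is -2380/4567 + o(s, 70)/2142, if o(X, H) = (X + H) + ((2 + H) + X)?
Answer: -758320/1630419 ≈ -0.46511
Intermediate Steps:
o(X, H) = 2 + 2*H + 2*X (o(X, H) = (H + X) + (2 + H + X) = 2 + 2*H + 2*X)
-2380/4567 + o(s, 70)/2142 = -2380/4567 + (2 + 2*70 + 2*(-11))/2142 = -2380*1/4567 + (2 + 140 - 22)*(1/2142) = -2380/4567 + 120*(1/2142) = -2380/4567 + 20/357 = -758320/1630419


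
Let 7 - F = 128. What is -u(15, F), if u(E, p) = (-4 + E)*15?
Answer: -165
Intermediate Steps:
F = -121 (F = 7 - 1*128 = 7 - 128 = -121)
u(E, p) = -60 + 15*E
-u(15, F) = -(-60 + 15*15) = -(-60 + 225) = -1*165 = -165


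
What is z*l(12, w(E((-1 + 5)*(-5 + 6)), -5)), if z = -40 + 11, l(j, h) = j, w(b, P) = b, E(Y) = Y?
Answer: -348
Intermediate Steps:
z = -29
z*l(12, w(E((-1 + 5)*(-5 + 6)), -5)) = -29*12 = -348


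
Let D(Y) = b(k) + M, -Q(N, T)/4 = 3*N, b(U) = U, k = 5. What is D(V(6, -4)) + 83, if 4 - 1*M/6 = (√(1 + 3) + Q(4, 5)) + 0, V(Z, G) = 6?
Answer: 388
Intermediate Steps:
Q(N, T) = -12*N
M = 300 (M = 24 - 6*((√(1 + 3) - 12*4) + 0) = 24 - 6*((√4 - 48) + 0) = 24 - 6*((2 - 48) + 0) = 24 - 6*(-46 + 0) = 24 - 6*(-46) = 24 + 276 = 300)
D(Y) = 305 (D(Y) = 5 + 300 = 305)
D(V(6, -4)) + 83 = 305 + 83 = 388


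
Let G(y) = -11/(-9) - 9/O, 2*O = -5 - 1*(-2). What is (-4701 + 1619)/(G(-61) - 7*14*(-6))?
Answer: -27738/5357 ≈ -5.1779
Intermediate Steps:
O = -3/2 (O = (-5 - 1*(-2))/2 = (-5 + 2)/2 = (½)*(-3) = -3/2 ≈ -1.5000)
G(y) = 65/9 (G(y) = -11/(-9) - 9/(-3/2) = -11*(-⅑) - 9*(-⅔) = 11/9 + 6 = 65/9)
(-4701 + 1619)/(G(-61) - 7*14*(-6)) = (-4701 + 1619)/(65/9 - 7*14*(-6)) = -3082/(65/9 - 98*(-6)) = -3082/(65/9 + 588) = -3082/5357/9 = -3082*9/5357 = -27738/5357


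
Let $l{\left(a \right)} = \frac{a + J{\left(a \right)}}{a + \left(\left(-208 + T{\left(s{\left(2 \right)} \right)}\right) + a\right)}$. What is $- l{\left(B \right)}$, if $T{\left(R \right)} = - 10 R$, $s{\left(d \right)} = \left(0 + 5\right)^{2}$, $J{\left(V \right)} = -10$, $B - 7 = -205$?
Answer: $- \frac{104}{427} \approx -0.24356$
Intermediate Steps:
$B = -198$ ($B = 7 - 205 = -198$)
$s{\left(d \right)} = 25$ ($s{\left(d \right)} = 5^{2} = 25$)
$l{\left(a \right)} = \frac{-10 + a}{-458 + 2 a}$ ($l{\left(a \right)} = \frac{a - 10}{a + \left(\left(-208 - 250\right) + a\right)} = \frac{-10 + a}{a + \left(\left(-208 - 250\right) + a\right)} = \frac{-10 + a}{a + \left(-458 + a\right)} = \frac{-10 + a}{-458 + 2 a}$)
$- l{\left(B \right)} = - \frac{-10 - 198}{2 \left(-229 - 198\right)} = - \frac{-208}{2 \left(-427\right)} = - \frac{\left(-1\right) \left(-208\right)}{2 \cdot 427} = \left(-1\right) \frac{104}{427} = - \frac{104}{427}$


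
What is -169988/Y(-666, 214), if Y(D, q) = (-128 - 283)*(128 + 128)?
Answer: 42497/26304 ≈ 1.6156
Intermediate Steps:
Y(D, q) = -105216 (Y(D, q) = -411*256 = -105216)
-169988/Y(-666, 214) = -169988/(-105216) = -169988*(-1/105216) = 42497/26304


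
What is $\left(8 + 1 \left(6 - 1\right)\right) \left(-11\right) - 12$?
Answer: $-155$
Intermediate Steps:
$\left(8 + 1 \left(6 - 1\right)\right) \left(-11\right) - 12 = \left(8 + 1 \cdot 5\right) \left(-11\right) - 12 = \left(8 + 5\right) \left(-11\right) - 12 = 13 \left(-11\right) - 12 = -143 - 12 = -155$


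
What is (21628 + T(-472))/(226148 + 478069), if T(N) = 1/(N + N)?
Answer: 20416831/664780848 ≈ 0.030712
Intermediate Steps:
T(N) = 1/(2*N)
(21628 + T(-472))/(226148 + 478069) = (21628 + (1/2)/(-472))/(226148 + 478069) = (21628 + (1/2)*(-1/472))/704217 = (21628 - 1/944)*(1/704217) = (20416831/944)*(1/704217) = 20416831/664780848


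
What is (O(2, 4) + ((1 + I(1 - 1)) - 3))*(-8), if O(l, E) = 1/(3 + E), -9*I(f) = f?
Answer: 104/7 ≈ 14.857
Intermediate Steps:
I(f) = -f/9
(O(2, 4) + ((1 + I(1 - 1)) - 3))*(-8) = (1/(3 + 4) + ((1 - (1 - 1)/9) - 3))*(-8) = (1/7 + ((1 - 1/9*0) - 3))*(-8) = (1/7 + ((1 + 0) - 3))*(-8) = (1/7 + (1 - 3))*(-8) = (1/7 - 2)*(-8) = -13/7*(-8) = 104/7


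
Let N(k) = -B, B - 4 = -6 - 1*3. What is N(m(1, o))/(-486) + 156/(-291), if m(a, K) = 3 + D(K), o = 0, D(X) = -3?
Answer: -25757/47142 ≈ -0.54637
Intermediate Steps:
m(a, K) = 0 (m(a, K) = 3 - 3 = 0)
B = -5 (B = 4 + (-6 - 1*3) = 4 + (-6 - 3) = 4 - 9 = -5)
N(k) = 5 (N(k) = -1*(-5) = 5)
N(m(1, o))/(-486) + 156/(-291) = 5/(-486) + 156/(-291) = 5*(-1/486) + 156*(-1/291) = -5/486 - 52/97 = -25757/47142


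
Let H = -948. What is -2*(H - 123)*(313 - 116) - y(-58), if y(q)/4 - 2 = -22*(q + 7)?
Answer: 417478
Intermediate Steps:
y(q) = -608 - 88*q (y(q) = 8 + 4*(-22*(q + 7)) = 8 + 4*(-22*(7 + q)) = 8 + 4*(-154 - 22*q) = 8 + (-616 - 88*q) = -608 - 88*q)
-2*(H - 123)*(313 - 116) - y(-58) = -2*(-948 - 123)*(313 - 116) - (-608 - 88*(-58)) = -(-2142)*197 - (-608 + 5104) = -2*(-210987) - 1*4496 = 421974 - 4496 = 417478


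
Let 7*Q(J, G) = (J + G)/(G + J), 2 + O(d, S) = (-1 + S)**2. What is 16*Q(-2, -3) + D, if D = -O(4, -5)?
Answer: -222/7 ≈ -31.714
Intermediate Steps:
O(d, S) = -2 + (-1 + S)**2
Q(J, G) = 1/7 (Q(J, G) = ((J + G)/(G + J))/7 = ((G + J)/(G + J))/7 = (1/7)*1 = 1/7)
D = -34 (D = -(-2 + (-1 - 5)**2) = -(-2 + (-6)**2) = -(-2 + 36) = -1*34 = -34)
16*Q(-2, -3) + D = 16*(1/7) - 34 = 16/7 - 34 = -222/7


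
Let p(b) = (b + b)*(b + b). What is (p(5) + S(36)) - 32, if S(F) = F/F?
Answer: 69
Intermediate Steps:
p(b) = 4*b**2 (p(b) = (2*b)*(2*b) = 4*b**2)
S(F) = 1
(p(5) + S(36)) - 32 = (4*5**2 + 1) - 32 = (4*25 + 1) - 32 = (100 + 1) - 32 = 101 - 32 = 69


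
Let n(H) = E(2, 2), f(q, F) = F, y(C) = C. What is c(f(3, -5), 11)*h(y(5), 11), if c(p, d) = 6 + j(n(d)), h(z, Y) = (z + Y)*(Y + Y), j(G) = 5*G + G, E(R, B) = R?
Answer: 6336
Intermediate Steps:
n(H) = 2
j(G) = 6*G
h(z, Y) = 2*Y*(Y + z) (h(z, Y) = (Y + z)*(2*Y) = 2*Y*(Y + z))
c(p, d) = 18 (c(p, d) = 6 + 6*2 = 6 + 12 = 18)
c(f(3, -5), 11)*h(y(5), 11) = 18*(2*11*(11 + 5)) = 18*(2*11*16) = 18*352 = 6336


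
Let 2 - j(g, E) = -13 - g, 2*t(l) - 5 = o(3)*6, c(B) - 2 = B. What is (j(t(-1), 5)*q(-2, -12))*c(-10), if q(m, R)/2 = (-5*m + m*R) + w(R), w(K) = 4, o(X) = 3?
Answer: -16112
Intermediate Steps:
c(B) = 2 + B
t(l) = 23/2 (t(l) = 5/2 + (3*6)/2 = 5/2 + (½)*18 = 5/2 + 9 = 23/2)
j(g, E) = 15 + g (j(g, E) = 2 - (-13 - g) = 2 + (13 + g) = 15 + g)
q(m, R) = 8 - 10*m + 2*R*m (q(m, R) = 2*((-5*m + m*R) + 4) = 2*((-5*m + R*m) + 4) = 2*(4 - 5*m + R*m) = 8 - 10*m + 2*R*m)
(j(t(-1), 5)*q(-2, -12))*c(-10) = ((15 + 23/2)*(8 - 10*(-2) + 2*(-12)*(-2)))*(2 - 10) = (53*(8 + 20 + 48)/2)*(-8) = ((53/2)*76)*(-8) = 2014*(-8) = -16112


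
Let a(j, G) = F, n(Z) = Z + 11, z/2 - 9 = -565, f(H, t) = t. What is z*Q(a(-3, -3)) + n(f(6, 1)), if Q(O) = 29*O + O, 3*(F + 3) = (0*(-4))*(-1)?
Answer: 100092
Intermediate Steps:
z = -1112 (z = 18 + 2*(-565) = 18 - 1130 = -1112)
n(Z) = 11 + Z
F = -3 (F = -3 + ((0*(-4))*(-1))/3 = -3 + (0*(-1))/3 = -3 + (⅓)*0 = -3 + 0 = -3)
a(j, G) = -3
Q(O) = 30*O
z*Q(a(-3, -3)) + n(f(6, 1)) = -33360*(-3) + (11 + 1) = -1112*(-90) + 12 = 100080 + 12 = 100092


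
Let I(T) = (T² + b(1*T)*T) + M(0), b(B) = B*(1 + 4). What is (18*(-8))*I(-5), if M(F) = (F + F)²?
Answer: -21600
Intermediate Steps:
b(B) = 5*B (b(B) = B*5 = 5*B)
M(F) = 4*F² (M(F) = (2*F)² = 4*F²)
I(T) = 6*T² (I(T) = (T² + (5*(1*T))*T) + 4*0² = (T² + (5*T)*T) + 4*0 = (T² + 5*T²) + 0 = 6*T² + 0 = 6*T²)
(18*(-8))*I(-5) = (18*(-8))*(6*(-5)²) = -864*25 = -144*150 = -21600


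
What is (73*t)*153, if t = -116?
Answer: -1295604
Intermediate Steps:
(73*t)*153 = (73*(-116))*153 = -8468*153 = -1295604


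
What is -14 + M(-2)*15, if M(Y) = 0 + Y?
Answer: -44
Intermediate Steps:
M(Y) = Y
-14 + M(-2)*15 = -14 - 2*15 = -14 - 30 = -44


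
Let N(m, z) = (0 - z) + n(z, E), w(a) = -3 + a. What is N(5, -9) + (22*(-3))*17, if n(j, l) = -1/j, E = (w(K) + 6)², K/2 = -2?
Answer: -10016/9 ≈ -1112.9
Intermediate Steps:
K = -4 (K = 2*(-2) = -4)
E = 1 (E = ((-3 - 4) + 6)² = (-7 + 6)² = (-1)² = 1)
N(m, z) = -z - 1/z (N(m, z) = (0 - z) - 1/z = -z - 1/z)
N(5, -9) + (22*(-3))*17 = (-1*(-9) - 1/(-9)) + (22*(-3))*17 = (9 - 1*(-⅑)) - 66*17 = (9 + ⅑) - 1122 = 82/9 - 1122 = -10016/9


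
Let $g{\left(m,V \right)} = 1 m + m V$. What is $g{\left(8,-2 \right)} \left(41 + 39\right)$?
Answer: $-640$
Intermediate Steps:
$g{\left(m,V \right)} = m + V m$
$g{\left(8,-2 \right)} \left(41 + 39\right) = 8 \left(1 - 2\right) \left(41 + 39\right) = 8 \left(-1\right) 80 = \left(-8\right) 80 = -640$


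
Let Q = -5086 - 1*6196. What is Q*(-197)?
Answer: 2222554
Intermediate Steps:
Q = -11282 (Q = -5086 - 6196 = -11282)
Q*(-197) = -11282*(-197) = 2222554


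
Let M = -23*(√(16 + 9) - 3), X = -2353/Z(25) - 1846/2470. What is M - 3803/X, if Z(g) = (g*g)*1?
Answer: 42695853/53582 ≈ 796.83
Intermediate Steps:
Z(g) = g² (Z(g) = g²*1 = g²)
X = -53582/11875 (X = -2353/(25²) - 1846/2470 = -2353/625 - 1846*1/2470 = -2353*1/625 - 71/95 = -2353/625 - 71/95 = -53582/11875 ≈ -4.5122)
M = -46 (M = -23*(√25 - 3) = -23*(5 - 3) = -23*2 = -46)
M - 3803/X = -46 - 3803/(-53582/11875) = -46 - 3803*(-11875/53582) = -46 + 45160625/53582 = 42695853/53582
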